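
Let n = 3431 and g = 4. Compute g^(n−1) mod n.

4^1 ≡ 4 (mod 3431)
4^2 ≡ 4^2 = 16 ≡ 16 (mod 3431)
4^4 ≡ 16^2 = 256 ≡ 256 (mod 3431)
4^8 ≡ 256^2 = 65536 ≡ 347 (mod 3431)
4^16 ≡ 347^2 = 120409 ≡ 324 (mod 3431)
4^32 ≡ 324^2 = 104976 ≡ 2046 (mod 3431)
4^64 ≡ 2046^2 = 4186116 ≡ 296 (mod 3431)
4^128 ≡ 296^2 = 87616 ≡ 1841 (mod 3431)
4^256 ≡ 1841^2 = 3389281 ≡ 2884 (mod 3431)
4^512 ≡ 2884^2 = 8317456 ≡ 712 (mod 3431)
4^1024 ≡ 712^2 = 506944 ≡ 2587 (mod 3431)
4^2048 ≡ 2587^2 = 6692569 ≡ 2119 (mod 3431)
3430 = 2048 + 1024 + 256 + 64 + 32 + 4 + 2 in binary powers of 2.
So 4^3430 ≡ 2119 · 2587 · 2884 · 296 · 2046 · 256 · 16 ≡ 1756 (mod 3431).
Since 1756 ≠ 1, base 4 is a Fermat witness: 3431 is composite.

1756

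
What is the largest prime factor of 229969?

229969 = 41 · 5609
5609 = 71 · 79
79 is prime.
So 229969 = 41 · 71 · 79; the largest prime factor is 79.

79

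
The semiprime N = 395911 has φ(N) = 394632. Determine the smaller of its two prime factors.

523

φ(n) = (p−1)(q−1) = n − (p+q) + 1, so p + q = 395911 − 394632 + 1 = 1280.
p and q are the roots of t² − 1280t + 395911 = 0.
Discriminant: 1280² − 4·395911 = 1638400 − 1583644 = 54756; √54756 = 234.
q = (1280 − 234)/2 = 523, p = (1280 + 234)/2 = 757.
Check: 523 · 757 = 395911.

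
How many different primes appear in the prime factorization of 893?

2

893 = 19 · 47
893 = 19 · 47, which has 2 distinct prime factors.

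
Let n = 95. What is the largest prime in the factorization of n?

19

95 = 5 · 19
19 is prime.
So 95 = 5 · 19; the largest prime factor is 19.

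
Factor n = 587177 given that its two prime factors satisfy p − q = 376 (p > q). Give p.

977

Since p = q + 376, we have 587177 = q(q + 376), so q² + 376q − 587177 = 0.
Discriminant: 376² + 4·587177 = 141376 + 2348708 = 2490084; √2490084 = 1578.
q = (−376 + 1578)/2 = 601, and p = q + 376 = 977.
Check: 601 · 977 = 587177.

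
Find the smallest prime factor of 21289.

61

21289 is odd.
Digit sum 22, not divisible by 3.
Ends in 9: not divisible by 5.
7: 21289 = 7·3041 + 2
11: 21289 = 11·1935 + 4
13: 21289 = 13·1637 + 8
17: 21289 = 17·1252 + 5
19: 21289 = 19·1120 + 9
23: 21289 = 23·925 + 14
29: 21289 = 29·734 + 3
31: 21289 = 31·686 + 23
37: 21289 = 37·575 + 14
41: 21289 = 41·519 + 10
43: 21289 = 43·495 + 4
47: 21289 = 47·452 + 45
53: 21289 = 53·401 + 36
59: 21289 = 59·360 + 49
61: 21289 = 61·349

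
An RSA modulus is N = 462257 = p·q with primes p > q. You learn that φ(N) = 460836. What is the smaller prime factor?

φ(n) = (p−1)(q−1) = n − (p+q) + 1, so p + q = 462257 − 460836 + 1 = 1422.
p and q are the roots of t² − 1422t + 462257 = 0.
Discriminant: 1422² − 4·462257 = 2022084 − 1849028 = 173056; √173056 = 416.
q = (1422 − 416)/2 = 503, p = (1422 + 416)/2 = 919.
Check: 503 · 919 = 462257.

503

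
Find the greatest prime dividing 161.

23

161 = 7 · 23
23 is prime.
So 161 = 7 · 23; the largest prime factor is 23.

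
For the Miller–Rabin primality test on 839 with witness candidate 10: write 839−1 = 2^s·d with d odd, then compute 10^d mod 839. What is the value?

839 − 1 = 838 = 2^1 · 419, so d = 419.
10^1 ≡ 10 (mod 839)
10^2 ≡ 10^2 = 100 ≡ 100 (mod 839)
10^4 ≡ 100^2 = 10000 ≡ 771 (mod 839)
10^8 ≡ 771^2 = 594441 ≡ 429 (mod 839)
10^16 ≡ 429^2 = 184041 ≡ 300 (mod 839)
10^32 ≡ 300^2 = 90000 ≡ 227 (mod 839)
10^64 ≡ 227^2 = 51529 ≡ 350 (mod 839)
10^128 ≡ 350^2 = 122500 ≡ 6 (mod 839)
10^256 ≡ 6^2 = 36 ≡ 36 (mod 839)
419 = 256 + 128 + 32 + 2 + 1 in binary powers of 2.
So 10^419 ≡ 36 · 6 · 227 · 100 · 10 ≡ 1 (mod 839).
Since 10^d ≡ 1 (mod 839), base 10 does not prove 839 composite.

1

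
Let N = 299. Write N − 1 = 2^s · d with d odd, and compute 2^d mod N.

299 − 1 = 298 = 2^1 · 149, so d = 149.
2^1 ≡ 2 (mod 299)
2^2 ≡ 2^2 = 4 ≡ 4 (mod 299)
2^4 ≡ 4^2 = 16 ≡ 16 (mod 299)
2^8 ≡ 16^2 = 256 ≡ 256 (mod 299)
2^16 ≡ 256^2 = 65536 ≡ 55 (mod 299)
2^32 ≡ 55^2 = 3025 ≡ 35 (mod 299)
2^64 ≡ 35^2 = 1225 ≡ 29 (mod 299)
2^128 ≡ 29^2 = 841 ≡ 243 (mod 299)
149 = 128 + 16 + 4 + 1 in binary powers of 2.
So 2^149 ≡ 243 · 55 · 16 · 2 ≡ 110 (mod 299).
Squaring chain: 110; never reaches −1, so base 2 is a Miller–Rabin witness that 299 is composite.

110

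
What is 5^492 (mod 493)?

5^1 ≡ 5 (mod 493)
5^2 ≡ 5^2 = 25 ≡ 25 (mod 493)
5^4 ≡ 25^2 = 625 ≡ 132 (mod 493)
5^8 ≡ 132^2 = 17424 ≡ 169 (mod 493)
5^16 ≡ 169^2 = 28561 ≡ 460 (mod 493)
5^32 ≡ 460^2 = 211600 ≡ 103 (mod 493)
5^64 ≡ 103^2 = 10609 ≡ 256 (mod 493)
5^128 ≡ 256^2 = 65536 ≡ 460 (mod 493)
5^256 ≡ 460^2 = 211600 ≡ 103 (mod 493)
492 = 256 + 128 + 64 + 32 + 8 + 4 in binary powers of 2.
So 5^492 ≡ 103 · 460 · 256 · 103 · 169 · 132 ≡ 344 (mod 493).
Since 344 ≠ 1, base 5 is a Fermat witness: 493 is composite.

344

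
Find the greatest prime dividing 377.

29

377 = 13 · 29
29 is prime.
So 377 = 13 · 29; the largest prime factor is 29.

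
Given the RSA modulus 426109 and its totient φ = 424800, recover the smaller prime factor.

601

φ(n) = (p−1)(q−1) = n − (p+q) + 1, so p + q = 426109 − 424800 + 1 = 1310.
p and q are the roots of t² − 1310t + 426109 = 0.
Discriminant: 1310² − 4·426109 = 1716100 − 1704436 = 11664; √11664 = 108.
q = (1310 − 108)/2 = 601, p = (1310 + 108)/2 = 709.
Check: 601 · 709 = 426109.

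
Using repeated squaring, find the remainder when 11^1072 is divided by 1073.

11^1 ≡ 11 (mod 1073)
11^2 ≡ 11^2 = 121 ≡ 121 (mod 1073)
11^4 ≡ 121^2 = 14641 ≡ 692 (mod 1073)
11^8 ≡ 692^2 = 478864 ≡ 306 (mod 1073)
11^16 ≡ 306^2 = 93636 ≡ 285 (mod 1073)
11^32 ≡ 285^2 = 81225 ≡ 750 (mod 1073)
11^64 ≡ 750^2 = 562500 ≡ 248 (mod 1073)
11^128 ≡ 248^2 = 61504 ≡ 343 (mod 1073)
11^256 ≡ 343^2 = 117649 ≡ 692 (mod 1073)
11^512 ≡ 692^2 = 478864 ≡ 306 (mod 1073)
11^1024 ≡ 306^2 = 93636 ≡ 285 (mod 1073)
1072 = 1024 + 32 + 16 in binary powers of 2.
So 11^1072 ≡ 285 · 750 · 285 ≡ 248 (mod 1073).
Since 248 ≠ 1, base 11 is a Fermat witness: 1073 is composite.

248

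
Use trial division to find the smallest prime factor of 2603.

19

2603 is odd.
Digit sum 11, not divisible by 3.
Ends in 3: not divisible by 5.
7: 2603 = 7·371 + 6
11: 2603 = 11·236 + 7
13: 2603 = 13·200 + 3
17: 2603 = 17·153 + 2
19: 2603 = 19·137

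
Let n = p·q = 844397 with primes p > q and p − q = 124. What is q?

Since p = q + 124, we have 844397 = q(q + 124), so q² + 124q − 844397 = 0.
Discriminant: 124² + 4·844397 = 15376 + 3377588 = 3392964; √3392964 = 1842.
q = (−124 + 1842)/2 = 859, and p = q + 124 = 983.
Check: 859 · 983 = 844397.

859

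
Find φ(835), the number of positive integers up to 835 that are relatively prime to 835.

Factor: 835 = 5 · 167.
φ(835) = (5−1) · (167−1) = 4 · 166 = 664.

664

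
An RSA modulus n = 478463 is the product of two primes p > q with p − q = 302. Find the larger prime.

Since p = q + 302, we have 478463 = q(q + 302), so q² + 302q − 478463 = 0.
Discriminant: 302² + 4·478463 = 91204 + 1913852 = 2005056; √2005056 = 1416.
q = (−302 + 1416)/2 = 557, and p = q + 302 = 859.
Check: 557 · 859 = 478463.

859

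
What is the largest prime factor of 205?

205 = 5 · 41
41 is prime.
So 205 = 5 · 41; the largest prime factor is 41.

41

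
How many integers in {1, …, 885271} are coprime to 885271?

855360

Factor: 885271 = 67 · 73 · 181.
φ(885271) = (67−1) · (73−1) · (181−1) = 66 · 72 · 180 = 855360.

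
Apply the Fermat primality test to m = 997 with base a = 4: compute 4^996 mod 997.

4^1 ≡ 4 (mod 997)
4^2 ≡ 4^2 = 16 ≡ 16 (mod 997)
4^4 ≡ 16^2 = 256 ≡ 256 (mod 997)
4^8 ≡ 256^2 = 65536 ≡ 731 (mod 997)
4^16 ≡ 731^2 = 534361 ≡ 966 (mod 997)
4^32 ≡ 966^2 = 933156 ≡ 961 (mod 997)
4^64 ≡ 961^2 = 923521 ≡ 299 (mod 997)
4^128 ≡ 299^2 = 89401 ≡ 668 (mod 997)
4^256 ≡ 668^2 = 446224 ≡ 565 (mod 997)
4^512 ≡ 565^2 = 319225 ≡ 185 (mod 997)
996 = 512 + 256 + 128 + 64 + 32 + 4 in binary powers of 2.
So 4^996 ≡ 185 · 565 · 668 · 299 · 961 · 256 ≡ 1 (mod 997).
Since the result is 1, base 4 gives no evidence that 997 is composite.

1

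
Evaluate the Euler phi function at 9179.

Factor: 9179 = 67 · 137.
φ(9179) = (67−1) · (137−1) = 66 · 136 = 8976.

8976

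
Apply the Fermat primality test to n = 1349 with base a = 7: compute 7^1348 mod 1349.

292

7^1 ≡ 7 (mod 1349)
7^2 ≡ 7^2 = 49 ≡ 49 (mod 1349)
7^4 ≡ 49^2 = 2401 ≡ 1052 (mod 1349)
7^8 ≡ 1052^2 = 1106704 ≡ 524 (mod 1349)
7^16 ≡ 524^2 = 274576 ≡ 729 (mod 1349)
7^32 ≡ 729^2 = 531441 ≡ 1284 (mod 1349)
7^64 ≡ 1284^2 = 1648656 ≡ 178 (mod 1349)
7^128 ≡ 178^2 = 31684 ≡ 657 (mod 1349)
7^256 ≡ 657^2 = 431649 ≡ 1318 (mod 1349)
7^512 ≡ 1318^2 = 1737124 ≡ 961 (mod 1349)
7^1024 ≡ 961^2 = 923521 ≡ 805 (mod 1349)
1348 = 1024 + 256 + 64 + 4 in binary powers of 2.
So 7^1348 ≡ 805 · 1318 · 178 · 1052 ≡ 292 (mod 1349).
Since 292 ≠ 1, base 7 is a Fermat witness: 1349 is composite.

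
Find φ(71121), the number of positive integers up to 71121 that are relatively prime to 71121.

Factor: 71121 = 3 · 151 · 157.
φ(71121) = (3−1) · (151−1) · (157−1) = 2 · 150 · 156 = 46800.

46800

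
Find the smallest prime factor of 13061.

37

13061 is odd.
Digit sum 11, not divisible by 3.
Ends in 1: not divisible by 5.
7: 13061 = 7·1865 + 6
11: 13061 = 11·1187 + 4
13: 13061 = 13·1004 + 9
17: 13061 = 17·768 + 5
19: 13061 = 19·687 + 8
23: 13061 = 23·567 + 20
29: 13061 = 29·450 + 11
31: 13061 = 31·421 + 10
37: 13061 = 37·353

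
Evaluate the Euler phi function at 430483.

Factor: 430483 = 19 · 139 · 163.
φ(430483) = (19−1) · (139−1) · (163−1) = 18 · 138 · 162 = 402408.

402408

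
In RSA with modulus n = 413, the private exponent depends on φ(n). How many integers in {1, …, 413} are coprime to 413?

348

Factor: 413 = 7 · 59.
φ(413) = (7−1) · (59−1) = 6 · 58 = 348.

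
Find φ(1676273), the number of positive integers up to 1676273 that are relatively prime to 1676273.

1629936

Factor: 1676273 = 67 · 127 · 197.
φ(1676273) = (67−1) · (127−1) · (197−1) = 66 · 126 · 196 = 1629936.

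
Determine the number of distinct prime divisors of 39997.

3

39997 = 23 · 1739
1739 = 37 · 47
39997 = 23 · 37 · 47, which has 3 distinct prime factors.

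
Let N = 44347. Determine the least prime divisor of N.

61

44347 is odd.
Digit sum 22, not divisible by 3.
Ends in 7: not divisible by 5.
7: 44347 = 7·6335 + 2
11: 44347 = 11·4031 + 6
13: 44347 = 13·3411 + 4
17: 44347 = 17·2608 + 11
19: 44347 = 19·2334 + 1
23: 44347 = 23·1928 + 3
29: 44347 = 29·1529 + 6
31: 44347 = 31·1430 + 17
37: 44347 = 37·1198 + 21
41: 44347 = 41·1081 + 26
43: 44347 = 43·1031 + 14
47: 44347 = 47·943 + 26
53: 44347 = 53·836 + 39
59: 44347 = 59·751 + 38
61: 44347 = 61·727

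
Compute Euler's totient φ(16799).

Factor: 16799 = 107 · 157.
φ(16799) = (107−1) · (157−1) = 106 · 156 = 16536.

16536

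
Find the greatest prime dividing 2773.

59

2773 = 47 · 59
59 is prime.
So 2773 = 47 · 59; the largest prime factor is 59.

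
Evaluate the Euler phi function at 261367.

Factor: 261367 = 47 · 67 · 83.
φ(261367) = (47−1) · (67−1) · (83−1) = 46 · 66 · 82 = 248952.

248952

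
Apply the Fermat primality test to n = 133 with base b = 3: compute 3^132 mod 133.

64

3^1 ≡ 3 (mod 133)
3^2 ≡ 3^2 = 9 ≡ 9 (mod 133)
3^4 ≡ 9^2 = 81 ≡ 81 (mod 133)
3^8 ≡ 81^2 = 6561 ≡ 44 (mod 133)
3^16 ≡ 44^2 = 1936 ≡ 74 (mod 133)
3^32 ≡ 74^2 = 5476 ≡ 23 (mod 133)
3^64 ≡ 23^2 = 529 ≡ 130 (mod 133)
3^128 ≡ 130^2 = 16900 ≡ 9 (mod 133)
132 = 128 + 4 in binary powers of 2.
So 3^132 ≡ 9 · 81 ≡ 64 (mod 133).
Since 64 ≠ 1, base 3 is a Fermat witness: 133 is composite.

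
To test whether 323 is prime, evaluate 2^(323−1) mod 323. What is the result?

2^1 ≡ 2 (mod 323)
2^2 ≡ 2^2 = 4 ≡ 4 (mod 323)
2^4 ≡ 4^2 = 16 ≡ 16 (mod 323)
2^8 ≡ 16^2 = 256 ≡ 256 (mod 323)
2^16 ≡ 256^2 = 65536 ≡ 290 (mod 323)
2^32 ≡ 290^2 = 84100 ≡ 120 (mod 323)
2^64 ≡ 120^2 = 14400 ≡ 188 (mod 323)
2^128 ≡ 188^2 = 35344 ≡ 137 (mod 323)
2^256 ≡ 137^2 = 18769 ≡ 35 (mod 323)
322 = 256 + 64 + 2 in binary powers of 2.
So 2^322 ≡ 35 · 188 · 4 ≡ 157 (mod 323).
Since 157 ≠ 1, base 2 is a Fermat witness: 323 is composite.

157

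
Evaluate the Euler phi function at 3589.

3456

Factor: 3589 = 37 · 97.
φ(3589) = (37−1) · (97−1) = 36 · 96 = 3456.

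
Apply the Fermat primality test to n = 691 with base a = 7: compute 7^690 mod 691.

1

7^1 ≡ 7 (mod 691)
7^2 ≡ 7^2 = 49 ≡ 49 (mod 691)
7^4 ≡ 49^2 = 2401 ≡ 328 (mod 691)
7^8 ≡ 328^2 = 107584 ≡ 479 (mod 691)
7^16 ≡ 479^2 = 229441 ≡ 29 (mod 691)
7^32 ≡ 29^2 = 841 ≡ 150 (mod 691)
7^64 ≡ 150^2 = 22500 ≡ 388 (mod 691)
7^128 ≡ 388^2 = 150544 ≡ 597 (mod 691)
7^256 ≡ 597^2 = 356409 ≡ 544 (mod 691)
7^512 ≡ 544^2 = 295936 ≡ 188 (mod 691)
690 = 512 + 128 + 32 + 16 + 2 in binary powers of 2.
So 7^690 ≡ 188 · 597 · 150 · 29 · 49 ≡ 1 (mod 691).
Since the result is 1, base 7 gives no evidence that 691 is composite.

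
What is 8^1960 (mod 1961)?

8^1 ≡ 8 (mod 1961)
8^2 ≡ 8^2 = 64 ≡ 64 (mod 1961)
8^4 ≡ 64^2 = 4096 ≡ 174 (mod 1961)
8^8 ≡ 174^2 = 30276 ≡ 861 (mod 1961)
8^16 ≡ 861^2 = 741321 ≡ 63 (mod 1961)
8^32 ≡ 63^2 = 3969 ≡ 47 (mod 1961)
8^64 ≡ 47^2 = 2209 ≡ 248 (mod 1961)
8^128 ≡ 248^2 = 61504 ≡ 713 (mod 1961)
8^256 ≡ 713^2 = 508369 ≡ 470 (mod 1961)
8^512 ≡ 470^2 = 220900 ≡ 1268 (mod 1961)
8^1024 ≡ 1268^2 = 1607824 ≡ 1765 (mod 1961)
1960 = 1024 + 512 + 256 + 128 + 32 + 8 in binary powers of 2.
So 8^1960 ≡ 1765 · 1268 · 470 · 713 · 47 · 861 ≡ 1765 (mod 1961).
Since 1765 ≠ 1, base 8 is a Fermat witness: 1961 is composite.

1765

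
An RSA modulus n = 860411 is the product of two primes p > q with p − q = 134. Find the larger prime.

997

Since p = q + 134, we have 860411 = q(q + 134), so q² + 134q − 860411 = 0.
Discriminant: 134² + 4·860411 = 17956 + 3441644 = 3459600; √3459600 = 1860.
q = (−134 + 1860)/2 = 863, and p = q + 134 = 997.
Check: 863 · 997 = 860411.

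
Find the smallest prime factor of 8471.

8471 is odd.
Digit sum 20, not divisible by 3.
Ends in 1: not divisible by 5.
7: 8471 = 7·1210 + 1
11: 8471 = 11·770 + 1
13: 8471 = 13·651 + 8
17: 8471 = 17·498 + 5
19: 8471 = 19·445 + 16
23: 8471 = 23·368 + 7
29: 8471 = 29·292 + 3
31: 8471 = 31·273 + 8
37: 8471 = 37·228 + 35
41: 8471 = 41·206 + 25
43: 8471 = 43·197

43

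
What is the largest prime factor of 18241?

37

18241 = 17 · 1073
1073 = 29 · 37
37 is prime.
So 18241 = 17 · 29 · 37; the largest prime factor is 37.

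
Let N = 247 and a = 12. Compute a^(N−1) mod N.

12^1 ≡ 12 (mod 247)
12^2 ≡ 12^2 = 144 ≡ 144 (mod 247)
12^4 ≡ 144^2 = 20736 ≡ 235 (mod 247)
12^8 ≡ 235^2 = 55225 ≡ 144 (mod 247)
12^16 ≡ 144^2 = 20736 ≡ 235 (mod 247)
12^32 ≡ 235^2 = 55225 ≡ 144 (mod 247)
12^64 ≡ 144^2 = 20736 ≡ 235 (mod 247)
12^128 ≡ 235^2 = 55225 ≡ 144 (mod 247)
246 = 128 + 64 + 32 + 16 + 4 + 2 in binary powers of 2.
So 12^246 ≡ 144 · 235 · 144 · 235 · 235 · 144 ≡ 1 (mod 247).
Since the result is 1, base 12 gives no evidence that 247 is composite.

1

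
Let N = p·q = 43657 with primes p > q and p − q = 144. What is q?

Since p = q + 144, we have 43657 = q(q + 144), so q² + 144q − 43657 = 0.
Discriminant: 144² + 4·43657 = 20736 + 174628 = 195364; √195364 = 442.
q = (−144 + 442)/2 = 149, and p = q + 144 = 293.
Check: 149 · 293 = 43657.

149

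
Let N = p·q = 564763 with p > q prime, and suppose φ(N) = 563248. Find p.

φ(n) = (p−1)(q−1) = n − (p+q) + 1, so p + q = 564763 − 563248 + 1 = 1516.
p and q are the roots of t² − 1516t + 564763 = 0.
Discriminant: 1516² − 4·564763 = 2298256 − 2259052 = 39204; √39204 = 198.
q = (1516 − 198)/2 = 659, p = (1516 + 198)/2 = 857.
Check: 659 · 857 = 564763.

857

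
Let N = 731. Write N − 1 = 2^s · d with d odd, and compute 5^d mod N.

632

731 − 1 = 730 = 2^1 · 365, so d = 365.
5^1 ≡ 5 (mod 731)
5^2 ≡ 5^2 = 25 ≡ 25 (mod 731)
5^4 ≡ 25^2 = 625 ≡ 625 (mod 731)
5^8 ≡ 625^2 = 390625 ≡ 271 (mod 731)
5^16 ≡ 271^2 = 73441 ≡ 341 (mod 731)
5^32 ≡ 341^2 = 116281 ≡ 52 (mod 731)
5^64 ≡ 52^2 = 2704 ≡ 511 (mod 731)
5^128 ≡ 511^2 = 261121 ≡ 154 (mod 731)
5^256 ≡ 154^2 = 23716 ≡ 324 (mod 731)
365 = 256 + 64 + 32 + 8 + 4 + 1 in binary powers of 2.
So 5^365 ≡ 324 · 511 · 52 · 271 · 625 · 5 ≡ 632 (mod 731).
Squaring chain: 632; never reaches −1, so base 5 is a Miller–Rabin witness that 731 is composite.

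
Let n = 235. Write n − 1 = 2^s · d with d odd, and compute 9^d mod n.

34

235 − 1 = 234 = 2^1 · 117, so d = 117.
9^1 ≡ 9 (mod 235)
9^2 ≡ 9^2 = 81 ≡ 81 (mod 235)
9^4 ≡ 81^2 = 6561 ≡ 216 (mod 235)
9^8 ≡ 216^2 = 46656 ≡ 126 (mod 235)
9^16 ≡ 126^2 = 15876 ≡ 131 (mod 235)
9^32 ≡ 131^2 = 17161 ≡ 6 (mod 235)
9^64 ≡ 6^2 = 36 ≡ 36 (mod 235)
117 = 64 + 32 + 16 + 4 + 1 in binary powers of 2.
So 9^117 ≡ 36 · 6 · 131 · 216 · 9 ≡ 34 (mod 235).
Squaring chain: 34; never reaches −1, so base 9 is a Miller–Rabin witness that 235 is composite.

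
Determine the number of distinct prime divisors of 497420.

497420 = 2^2 · 124355
124355 = 5 · 24871
24871 = 7 · 3553
3553 = 11 · 323
323 = 17 · 19
497420 = 2^2 · 5 · 7 · 11 · 17 · 19, which has 6 distinct prime factors.

6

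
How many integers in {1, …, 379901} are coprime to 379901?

362848

Factor: 379901 = 47 · 59 · 137.
φ(379901) = (47−1) · (59−1) · (137−1) = 46 · 58 · 136 = 362848.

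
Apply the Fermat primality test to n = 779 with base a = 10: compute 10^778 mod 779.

10^1 ≡ 10 (mod 779)
10^2 ≡ 10^2 = 100 ≡ 100 (mod 779)
10^4 ≡ 100^2 = 10000 ≡ 652 (mod 779)
10^8 ≡ 652^2 = 425104 ≡ 549 (mod 779)
10^16 ≡ 549^2 = 301401 ≡ 707 (mod 779)
10^32 ≡ 707^2 = 499849 ≡ 510 (mod 779)
10^64 ≡ 510^2 = 260100 ≡ 693 (mod 779)
10^128 ≡ 693^2 = 480249 ≡ 385 (mod 779)
10^256 ≡ 385^2 = 148225 ≡ 215 (mod 779)
10^512 ≡ 215^2 = 46225 ≡ 264 (mod 779)
778 = 512 + 256 + 8 + 2 in binary powers of 2.
So 10^778 ≡ 264 · 215 · 549 · 100 ≡ 139 (mod 779).
Since 139 ≠ 1, base 10 is a Fermat witness: 779 is composite.

139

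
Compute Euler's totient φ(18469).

Factor: 18469 = 11 · 23 · 73.
φ(18469) = (11−1) · (23−1) · (73−1) = 10 · 22 · 72 = 15840.

15840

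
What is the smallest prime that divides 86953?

89

86953 is odd.
Digit sum 31, not divisible by 3.
Ends in 3: not divisible by 5.
7: 86953 = 7·12421 + 6
11: 86953 = 11·7904 + 9
13: 86953 = 13·6688 + 9
17: 86953 = 17·5114 + 15
19: 86953 = 19·4576 + 9
23: 86953 = 23·3780 + 13
29: 86953 = 29·2998 + 11
31: 86953 = 31·2804 + 29
37: 86953 = 37·2350 + 3
41: 86953 = 41·2120 + 33
43: 86953 = 43·2022 + 7
47: 86953 = 47·1850 + 3
53: 86953 = 53·1640 + 33
59: 86953 = 59·1473 + 46
61: 86953 = 61·1425 + 28
67: 86953 = 67·1297 + 54
71: 86953 = 71·1224 + 49
73: 86953 = 73·1191 + 10
79: 86953 = 79·1100 + 53
83: 86953 = 83·1047 + 52
89: 86953 = 89·977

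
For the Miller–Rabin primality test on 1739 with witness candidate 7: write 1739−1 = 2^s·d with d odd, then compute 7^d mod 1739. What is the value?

1452

1739 − 1 = 1738 = 2^1 · 869, so d = 869.
7^1 ≡ 7 (mod 1739)
7^2 ≡ 7^2 = 49 ≡ 49 (mod 1739)
7^4 ≡ 49^2 = 2401 ≡ 662 (mod 1739)
7^8 ≡ 662^2 = 438244 ≡ 16 (mod 1739)
7^16 ≡ 16^2 = 256 ≡ 256 (mod 1739)
7^32 ≡ 256^2 = 65536 ≡ 1193 (mod 1739)
7^64 ≡ 1193^2 = 1423249 ≡ 747 (mod 1739)
7^128 ≡ 747^2 = 558009 ≡ 1529 (mod 1739)
7^256 ≡ 1529^2 = 2337841 ≡ 625 (mod 1739)
7^512 ≡ 625^2 = 390625 ≡ 1089 (mod 1739)
869 = 512 + 256 + 64 + 32 + 4 + 1 in binary powers of 2.
So 7^869 ≡ 1089 · 625 · 747 · 1193 · 662 · 7 ≡ 1452 (mod 1739).
Squaring chain: 1452; never reaches −1, so base 7 is a Miller–Rabin witness that 1739 is composite.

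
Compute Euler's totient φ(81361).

68208

Factor: 81361 = 7 · 59 · 197.
φ(81361) = (7−1) · (59−1) · (197−1) = 6 · 58 · 196 = 68208.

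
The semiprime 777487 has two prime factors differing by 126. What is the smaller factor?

821

Since p = q + 126, we have 777487 = q(q + 126), so q² + 126q − 777487 = 0.
Discriminant: 126² + 4·777487 = 15876 + 3109948 = 3125824; √3125824 = 1768.
q = (−126 + 1768)/2 = 821, and p = q + 126 = 947.
Check: 821 · 947 = 777487.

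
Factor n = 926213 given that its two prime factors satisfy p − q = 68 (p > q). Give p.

997

Since p = q + 68, we have 926213 = q(q + 68), so q² + 68q − 926213 = 0.
Discriminant: 68² + 4·926213 = 4624 + 3704852 = 3709476; √3709476 = 1926.
q = (−68 + 1926)/2 = 929, and p = q + 68 = 997.
Check: 929 · 997 = 926213.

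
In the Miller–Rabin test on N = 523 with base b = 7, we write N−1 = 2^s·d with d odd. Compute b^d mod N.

1

523 − 1 = 522 = 2^1 · 261, so d = 261.
7^1 ≡ 7 (mod 523)
7^2 ≡ 7^2 = 49 ≡ 49 (mod 523)
7^4 ≡ 49^2 = 2401 ≡ 309 (mod 523)
7^8 ≡ 309^2 = 95481 ≡ 295 (mod 523)
7^16 ≡ 295^2 = 87025 ≡ 207 (mod 523)
7^32 ≡ 207^2 = 42849 ≡ 486 (mod 523)
7^64 ≡ 486^2 = 236196 ≡ 323 (mod 523)
7^128 ≡ 323^2 = 104329 ≡ 252 (mod 523)
7^256 ≡ 252^2 = 63504 ≡ 221 (mod 523)
261 = 256 + 4 + 1 in binary powers of 2.
So 7^261 ≡ 221 · 309 · 7 ≡ 1 (mod 523).
Since 7^d ≡ 1 (mod 523), base 7 does not prove 523 composite.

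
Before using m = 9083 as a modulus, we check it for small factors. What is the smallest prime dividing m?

31

9083 is odd.
Digit sum 20, not divisible by 3.
Ends in 3: not divisible by 5.
7: 9083 = 7·1297 + 4
11: 9083 = 11·825 + 8
13: 9083 = 13·698 + 9
17: 9083 = 17·534 + 5
19: 9083 = 19·478 + 1
23: 9083 = 23·394 + 21
29: 9083 = 29·313 + 6
31: 9083 = 31·293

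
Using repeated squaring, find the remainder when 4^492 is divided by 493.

4^1 ≡ 4 (mod 493)
4^2 ≡ 4^2 = 16 ≡ 16 (mod 493)
4^4 ≡ 16^2 = 256 ≡ 256 (mod 493)
4^8 ≡ 256^2 = 65536 ≡ 460 (mod 493)
4^16 ≡ 460^2 = 211600 ≡ 103 (mod 493)
4^32 ≡ 103^2 = 10609 ≡ 256 (mod 493)
4^64 ≡ 256^2 = 65536 ≡ 460 (mod 493)
4^128 ≡ 460^2 = 211600 ≡ 103 (mod 493)
4^256 ≡ 103^2 = 10609 ≡ 256 (mod 493)
492 = 256 + 128 + 64 + 32 + 8 + 4 in binary powers of 2.
So 4^492 ≡ 256 · 103 · 460 · 256 · 460 · 256 ≡ 103 (mod 493).
Since 103 ≠ 1, base 4 is a Fermat witness: 493 is composite.

103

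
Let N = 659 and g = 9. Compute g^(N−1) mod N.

1

9^1 ≡ 9 (mod 659)
9^2 ≡ 9^2 = 81 ≡ 81 (mod 659)
9^4 ≡ 81^2 = 6561 ≡ 630 (mod 659)
9^8 ≡ 630^2 = 396900 ≡ 182 (mod 659)
9^16 ≡ 182^2 = 33124 ≡ 174 (mod 659)
9^32 ≡ 174^2 = 30276 ≡ 621 (mod 659)
9^64 ≡ 621^2 = 385641 ≡ 126 (mod 659)
9^128 ≡ 126^2 = 15876 ≡ 60 (mod 659)
9^256 ≡ 60^2 = 3600 ≡ 305 (mod 659)
9^512 ≡ 305^2 = 93025 ≡ 106 (mod 659)
658 = 512 + 128 + 16 + 2 in binary powers of 2.
So 9^658 ≡ 106 · 60 · 174 · 81 ≡ 1 (mod 659).
Since the result is 1, base 9 gives no evidence that 659 is composite.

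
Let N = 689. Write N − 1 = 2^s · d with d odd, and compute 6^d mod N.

241

689 − 1 = 688 = 2^4 · 43, so d = 43.
6^1 ≡ 6 (mod 689)
6^2 ≡ 6^2 = 36 ≡ 36 (mod 689)
6^4 ≡ 36^2 = 1296 ≡ 607 (mod 689)
6^8 ≡ 607^2 = 368449 ≡ 523 (mod 689)
6^16 ≡ 523^2 = 273529 ≡ 685 (mod 689)
6^32 ≡ 685^2 = 469225 ≡ 16 (mod 689)
43 = 32 + 8 + 2 + 1 in binary powers of 2.
So 6^43 ≡ 16 · 523 · 36 · 6 ≡ 241 (mod 689).
Squaring chain: 241 → 205 → 685 → 16; never reaches −1, so base 6 is a Miller–Rabin witness that 689 is composite.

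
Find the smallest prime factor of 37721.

67

37721 is odd.
Digit sum 20, not divisible by 3.
Ends in 1: not divisible by 5.
7: 37721 = 7·5388 + 5
11: 37721 = 11·3429 + 2
13: 37721 = 13·2901 + 8
17: 37721 = 17·2218 + 15
19: 37721 = 19·1985 + 6
23: 37721 = 23·1640 + 1
29: 37721 = 29·1300 + 21
31: 37721 = 31·1216 + 25
37: 37721 = 37·1019 + 18
41: 37721 = 41·920 + 1
43: 37721 = 43·877 + 10
47: 37721 = 47·802 + 27
53: 37721 = 53·711 + 38
59: 37721 = 59·639 + 20
61: 37721 = 61·618 + 23
67: 37721 = 67·563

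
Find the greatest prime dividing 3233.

3233 = 53 · 61
61 is prime.
So 3233 = 53 · 61; the largest prime factor is 61.

61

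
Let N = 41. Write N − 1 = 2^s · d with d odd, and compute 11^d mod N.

3

41 − 1 = 40 = 2^3 · 5, so d = 5.
11^1 ≡ 11 (mod 41)
11^2 ≡ 11^2 = 121 ≡ 39 (mod 41)
11^4 ≡ 39^2 = 1521 ≡ 4 (mod 41)
5 = 4 + 1 in binary powers of 2.
So 11^5 ≡ 4 · 11 ≡ 3 (mod 41).
Squaring chain: 3 → 9 → 40; reaches −1, so base 11 does not prove 41 composite.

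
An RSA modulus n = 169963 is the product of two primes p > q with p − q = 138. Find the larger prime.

Since p = q + 138, we have 169963 = q(q + 138), so q² + 138q − 169963 = 0.
Discriminant: 138² + 4·169963 = 19044 + 679852 = 698896; √698896 = 836.
q = (−138 + 836)/2 = 349, and p = q + 138 = 487.
Check: 349 · 487 = 169963.

487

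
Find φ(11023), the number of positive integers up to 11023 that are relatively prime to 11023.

Factor: 11023 = 73 · 151.
φ(11023) = (73−1) · (151−1) = 72 · 150 = 10800.

10800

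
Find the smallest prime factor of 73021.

13

73021 is odd.
Digit sum 13, not divisible by 3.
Ends in 1: not divisible by 5.
7: 73021 = 7·10431 + 4
11: 73021 = 11·6638 + 3
13: 73021 = 13·5617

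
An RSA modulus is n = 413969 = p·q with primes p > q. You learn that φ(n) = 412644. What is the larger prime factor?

823

φ(n) = (p−1)(q−1) = n − (p+q) + 1, so p + q = 413969 − 412644 + 1 = 1326.
p and q are the roots of t² − 1326t + 413969 = 0.
Discriminant: 1326² − 4·413969 = 1758276 − 1655876 = 102400; √102400 = 320.
q = (1326 − 320)/2 = 503, p = (1326 + 320)/2 = 823.
Check: 503 · 823 = 413969.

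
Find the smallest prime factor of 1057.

1057 is odd.
Digit sum 13, not divisible by 3.
Ends in 7: not divisible by 5.
7: 1057 = 7·151

7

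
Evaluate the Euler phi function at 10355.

7776

Factor: 10355 = 5 · 19 · 109.
φ(10355) = (5−1) · (19−1) · (109−1) = 4 · 18 · 108 = 7776.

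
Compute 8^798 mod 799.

4

8^1 ≡ 8 (mod 799)
8^2 ≡ 8^2 = 64 ≡ 64 (mod 799)
8^4 ≡ 64^2 = 4096 ≡ 101 (mod 799)
8^8 ≡ 101^2 = 10201 ≡ 613 (mod 799)
8^16 ≡ 613^2 = 375769 ≡ 239 (mod 799)
8^32 ≡ 239^2 = 57121 ≡ 392 (mod 799)
8^64 ≡ 392^2 = 153664 ≡ 256 (mod 799)
8^128 ≡ 256^2 = 65536 ≡ 18 (mod 799)
8^256 ≡ 18^2 = 324 ≡ 324 (mod 799)
8^512 ≡ 324^2 = 104976 ≡ 307 (mod 799)
798 = 512 + 256 + 16 + 8 + 4 + 2 in binary powers of 2.
So 8^798 ≡ 307 · 324 · 239 · 613 · 101 · 64 ≡ 4 (mod 799).
Since 4 ≠ 1, base 8 is a Fermat witness: 799 is composite.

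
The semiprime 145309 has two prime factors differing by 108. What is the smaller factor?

331

Since p = q + 108, we have 145309 = q(q + 108), so q² + 108q − 145309 = 0.
Discriminant: 108² + 4·145309 = 11664 + 581236 = 592900; √592900 = 770.
q = (−108 + 770)/2 = 331, and p = q + 108 = 439.
Check: 331 · 439 = 145309.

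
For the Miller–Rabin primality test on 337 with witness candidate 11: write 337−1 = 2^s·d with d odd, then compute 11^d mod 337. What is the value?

337 − 1 = 336 = 2^4 · 21, so d = 21.
11^1 ≡ 11 (mod 337)
11^2 ≡ 11^2 = 121 ≡ 121 (mod 337)
11^4 ≡ 121^2 = 14641 ≡ 150 (mod 337)
11^8 ≡ 150^2 = 22500 ≡ 258 (mod 337)
11^16 ≡ 258^2 = 66564 ≡ 175 (mod 337)
21 = 16 + 4 + 1 in binary powers of 2.
So 11^21 ≡ 175 · 150 · 11 ≡ 278 (mod 337).
Squaring chain: 278 → 111 → 189 → 336; reaches −1, so base 11 does not prove 337 composite.

278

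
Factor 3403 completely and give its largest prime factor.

83

3403 = 41 · 83
83 is prime.
So 3403 = 41 · 83; the largest prime factor is 83.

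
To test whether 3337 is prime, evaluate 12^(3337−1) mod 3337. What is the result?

12^1 ≡ 12 (mod 3337)
12^2 ≡ 12^2 = 144 ≡ 144 (mod 3337)
12^4 ≡ 144^2 = 20736 ≡ 714 (mod 3337)
12^8 ≡ 714^2 = 509796 ≡ 2572 (mod 3337)
12^16 ≡ 2572^2 = 6615184 ≡ 1250 (mod 3337)
12^32 ≡ 1250^2 = 1562500 ≡ 784 (mod 3337)
12^64 ≡ 784^2 = 614656 ≡ 648 (mod 3337)
12^128 ≡ 648^2 = 419904 ≡ 2779 (mod 3337)
12^256 ≡ 2779^2 = 7722841 ≡ 1023 (mod 3337)
12^512 ≡ 1023^2 = 1046529 ≡ 2048 (mod 3337)
12^1024 ≡ 2048^2 = 4194304 ≡ 3032 (mod 3337)
12^2048 ≡ 3032^2 = 9193024 ≡ 2926 (mod 3337)
3336 = 2048 + 1024 + 256 + 8 in binary powers of 2.
So 12^3336 ≡ 2926 · 3032 · 1023 · 2572 ≡ 952 (mod 3337).
Since 952 ≠ 1, base 12 is a Fermat witness: 3337 is composite.

952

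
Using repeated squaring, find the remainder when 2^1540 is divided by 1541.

2^1 ≡ 2 (mod 1541)
2^2 ≡ 2^2 = 4 ≡ 4 (mod 1541)
2^4 ≡ 4^2 = 16 ≡ 16 (mod 1541)
2^8 ≡ 16^2 = 256 ≡ 256 (mod 1541)
2^16 ≡ 256^2 = 65536 ≡ 814 (mod 1541)
2^32 ≡ 814^2 = 662596 ≡ 1507 (mod 1541)
2^64 ≡ 1507^2 = 2271049 ≡ 1156 (mod 1541)
2^128 ≡ 1156^2 = 1336336 ≡ 289 (mod 1541)
2^256 ≡ 289^2 = 83521 ≡ 307 (mod 1541)
2^512 ≡ 307^2 = 94249 ≡ 248 (mod 1541)
2^1024 ≡ 248^2 = 61504 ≡ 1405 (mod 1541)
1540 = 1024 + 512 + 4 in binary powers of 2.
So 2^1540 ≡ 1405 · 248 · 16 ≡ 1243 (mod 1541).
Since 1243 ≠ 1, base 2 is a Fermat witness: 1541 is composite.

1243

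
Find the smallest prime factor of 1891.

1891 is odd.
Digit sum 19, not divisible by 3.
Ends in 1: not divisible by 5.
7: 1891 = 7·270 + 1
11: 1891 = 11·171 + 10
13: 1891 = 13·145 + 6
17: 1891 = 17·111 + 4
19: 1891 = 19·99 + 10
23: 1891 = 23·82 + 5
29: 1891 = 29·65 + 6
31: 1891 = 31·61

31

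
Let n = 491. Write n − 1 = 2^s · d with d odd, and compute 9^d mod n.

1

491 − 1 = 490 = 2^1 · 245, so d = 245.
9^1 ≡ 9 (mod 491)
9^2 ≡ 9^2 = 81 ≡ 81 (mod 491)
9^4 ≡ 81^2 = 6561 ≡ 178 (mod 491)
9^8 ≡ 178^2 = 31684 ≡ 260 (mod 491)
9^16 ≡ 260^2 = 67600 ≡ 333 (mod 491)
9^32 ≡ 333^2 = 110889 ≡ 414 (mod 491)
9^64 ≡ 414^2 = 171396 ≡ 37 (mod 491)
9^128 ≡ 37^2 = 1369 ≡ 387 (mod 491)
245 = 128 + 64 + 32 + 16 + 4 + 1 in binary powers of 2.
So 9^245 ≡ 387 · 37 · 414 · 333 · 178 · 9 ≡ 1 (mod 491).
Since 9^d ≡ 1 (mod 491), base 9 does not prove 491 composite.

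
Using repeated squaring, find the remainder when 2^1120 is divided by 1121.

2^1 ≡ 2 (mod 1121)
2^2 ≡ 2^2 = 4 ≡ 4 (mod 1121)
2^4 ≡ 4^2 = 16 ≡ 16 (mod 1121)
2^8 ≡ 16^2 = 256 ≡ 256 (mod 1121)
2^16 ≡ 256^2 = 65536 ≡ 518 (mod 1121)
2^32 ≡ 518^2 = 268324 ≡ 405 (mod 1121)
2^64 ≡ 405^2 = 164025 ≡ 359 (mod 1121)
2^128 ≡ 359^2 = 128881 ≡ 1087 (mod 1121)
2^256 ≡ 1087^2 = 1181569 ≡ 35 (mod 1121)
2^512 ≡ 35^2 = 1225 ≡ 104 (mod 1121)
2^1024 ≡ 104^2 = 10816 ≡ 727 (mod 1121)
1120 = 1024 + 64 + 32 in binary powers of 2.
So 2^1120 ≡ 727 · 359 · 405 ≡ 833 (mod 1121).
Since 833 ≠ 1, base 2 is a Fermat witness: 1121 is composite.

833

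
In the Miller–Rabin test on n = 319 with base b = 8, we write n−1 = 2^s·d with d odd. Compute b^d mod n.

319 − 1 = 318 = 2^1 · 159, so d = 159.
8^1 ≡ 8 (mod 319)
8^2 ≡ 8^2 = 64 ≡ 64 (mod 319)
8^4 ≡ 64^2 = 4096 ≡ 268 (mod 319)
8^8 ≡ 268^2 = 71824 ≡ 49 (mod 319)
8^16 ≡ 49^2 = 2401 ≡ 168 (mod 319)
8^32 ≡ 168^2 = 28224 ≡ 152 (mod 319)
8^64 ≡ 152^2 = 23104 ≡ 136 (mod 319)
8^128 ≡ 136^2 = 18496 ≡ 313 (mod 319)
159 = 128 + 16 + 8 + 4 + 2 + 1 in binary powers of 2.
So 8^159 ≡ 313 · 168 · 49 · 268 · 64 · 8 ≡ 205 (mod 319).
Squaring chain: 205; never reaches −1, so base 8 is a Miller–Rabin witness that 319 is composite.

205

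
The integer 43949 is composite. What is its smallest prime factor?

71

43949 is odd.
Digit sum 29, not divisible by 3.
Ends in 9: not divisible by 5.
7: 43949 = 7·6278 + 3
11: 43949 = 11·3995 + 4
13: 43949 = 13·3380 + 9
17: 43949 = 17·2585 + 4
19: 43949 = 19·2313 + 2
23: 43949 = 23·1910 + 19
29: 43949 = 29·1515 + 14
31: 43949 = 31·1417 + 22
37: 43949 = 37·1187 + 30
41: 43949 = 41·1071 + 38
43: 43949 = 43·1022 + 3
47: 43949 = 47·935 + 4
53: 43949 = 53·829 + 12
59: 43949 = 59·744 + 53
61: 43949 = 61·720 + 29
67: 43949 = 67·655 + 64
71: 43949 = 71·619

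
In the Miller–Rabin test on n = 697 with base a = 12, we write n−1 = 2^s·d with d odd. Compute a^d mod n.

697 − 1 = 696 = 2^3 · 87, so d = 87.
12^1 ≡ 12 (mod 697)
12^2 ≡ 12^2 = 144 ≡ 144 (mod 697)
12^4 ≡ 144^2 = 20736 ≡ 523 (mod 697)
12^8 ≡ 523^2 = 273529 ≡ 305 (mod 697)
12^16 ≡ 305^2 = 93025 ≡ 324 (mod 697)
12^32 ≡ 324^2 = 104976 ≡ 426 (mod 697)
12^64 ≡ 426^2 = 181476 ≡ 256 (mod 697)
87 = 64 + 16 + 4 + 2 + 1 in binary powers of 2.
So 12^87 ≡ 256 · 324 · 523 · 144 · 12 ≡ 432 (mod 697).
Squaring chain: 432 → 525 → 310; never reaches −1, so base 12 is a Miller–Rabin witness that 697 is composite.

432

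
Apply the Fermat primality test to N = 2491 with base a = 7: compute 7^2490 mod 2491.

7^1 ≡ 7 (mod 2491)
7^2 ≡ 7^2 = 49 ≡ 49 (mod 2491)
7^4 ≡ 49^2 = 2401 ≡ 2401 (mod 2491)
7^8 ≡ 2401^2 = 5764801 ≡ 627 (mod 2491)
7^16 ≡ 627^2 = 393129 ≡ 2042 (mod 2491)
7^32 ≡ 2042^2 = 4169764 ≡ 2321 (mod 2491)
7^64 ≡ 2321^2 = 5387041 ≡ 1499 (mod 2491)
7^128 ≡ 1499^2 = 2247001 ≡ 119 (mod 2491)
7^256 ≡ 119^2 = 14161 ≡ 1706 (mod 2491)
7^512 ≡ 1706^2 = 2910436 ≡ 948 (mod 2491)
7^1024 ≡ 948^2 = 898704 ≡ 1944 (mod 2491)
7^2048 ≡ 1944^2 = 3779136 ≡ 289 (mod 2491)
2490 = 2048 + 256 + 128 + 32 + 16 + 8 + 2 in binary powers of 2.
So 7^2490 ≡ 289 · 1706 · 119 · 2321 · 2042 · 627 · 49 ≡ 713 (mod 2491).
Since 713 ≠ 1, base 7 is a Fermat witness: 2491 is composite.

713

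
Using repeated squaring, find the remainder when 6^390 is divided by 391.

25

6^1 ≡ 6 (mod 391)
6^2 ≡ 6^2 = 36 ≡ 36 (mod 391)
6^4 ≡ 36^2 = 1296 ≡ 123 (mod 391)
6^8 ≡ 123^2 = 15129 ≡ 271 (mod 391)
6^16 ≡ 271^2 = 73441 ≡ 324 (mod 391)
6^32 ≡ 324^2 = 104976 ≡ 188 (mod 391)
6^64 ≡ 188^2 = 35344 ≡ 154 (mod 391)
6^128 ≡ 154^2 = 23716 ≡ 256 (mod 391)
6^256 ≡ 256^2 = 65536 ≡ 239 (mod 391)
390 = 256 + 128 + 4 + 2 in binary powers of 2.
So 6^390 ≡ 239 · 256 · 123 · 36 ≡ 25 (mod 391).
Since 25 ≠ 1, base 6 is a Fermat witness: 391 is composite.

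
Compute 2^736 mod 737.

2^1 ≡ 2 (mod 737)
2^2 ≡ 2^2 = 4 ≡ 4 (mod 737)
2^4 ≡ 4^2 = 16 ≡ 16 (mod 737)
2^8 ≡ 16^2 = 256 ≡ 256 (mod 737)
2^16 ≡ 256^2 = 65536 ≡ 680 (mod 737)
2^32 ≡ 680^2 = 462400 ≡ 301 (mod 737)
2^64 ≡ 301^2 = 90601 ≡ 687 (mod 737)
2^128 ≡ 687^2 = 471969 ≡ 289 (mod 737)
2^256 ≡ 289^2 = 83521 ≡ 240 (mod 737)
2^512 ≡ 240^2 = 57600 ≡ 114 (mod 737)
736 = 512 + 128 + 64 + 32 in binary powers of 2.
So 2^736 ≡ 114 · 289 · 687 · 301 ≡ 86 (mod 737).
Since 86 ≠ 1, base 2 is a Fermat witness: 737 is composite.

86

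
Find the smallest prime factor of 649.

649 is odd.
Digit sum 19, not divisible by 3.
Ends in 9: not divisible by 5.
7: 649 = 7·92 + 5
11: 649 = 11·59

11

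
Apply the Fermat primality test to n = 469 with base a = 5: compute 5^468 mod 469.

5^1 ≡ 5 (mod 469)
5^2 ≡ 5^2 = 25 ≡ 25 (mod 469)
5^4 ≡ 25^2 = 625 ≡ 156 (mod 469)
5^8 ≡ 156^2 = 24336 ≡ 417 (mod 469)
5^16 ≡ 417^2 = 173889 ≡ 359 (mod 469)
5^32 ≡ 359^2 = 128881 ≡ 375 (mod 469)
5^64 ≡ 375^2 = 140625 ≡ 394 (mod 469)
5^128 ≡ 394^2 = 155236 ≡ 466 (mod 469)
5^256 ≡ 466^2 = 217156 ≡ 9 (mod 469)
468 = 256 + 128 + 64 + 16 + 4 in binary powers of 2.
So 5^468 ≡ 9 · 466 · 394 · 359 · 156 ≡ 148 (mod 469).
Since 148 ≠ 1, base 5 is a Fermat witness: 469 is composite.

148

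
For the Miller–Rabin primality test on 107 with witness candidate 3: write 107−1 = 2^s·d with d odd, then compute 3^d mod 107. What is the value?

107 − 1 = 106 = 2^1 · 53, so d = 53.
3^1 ≡ 3 (mod 107)
3^2 ≡ 3^2 = 9 ≡ 9 (mod 107)
3^4 ≡ 9^2 = 81 ≡ 81 (mod 107)
3^8 ≡ 81^2 = 6561 ≡ 34 (mod 107)
3^16 ≡ 34^2 = 1156 ≡ 86 (mod 107)
3^32 ≡ 86^2 = 7396 ≡ 13 (mod 107)
53 = 32 + 16 + 4 + 1 in binary powers of 2.
So 3^53 ≡ 13 · 86 · 81 · 3 ≡ 1 (mod 107).
Since 3^d ≡ 1 (mod 107), base 3 does not prove 107 composite.

1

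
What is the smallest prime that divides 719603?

31

719603 is odd.
Digit sum 26, not divisible by 3.
Ends in 3: not divisible by 5.
7: 719603 = 7·102800 + 3
11: 719603 = 11·65418 + 5
13: 719603 = 13·55354 + 1
17: 719603 = 17·42329 + 10
19: 719603 = 19·37873 + 16
23: 719603 = 23·31287 + 2
29: 719603 = 29·24813 + 26
31: 719603 = 31·23213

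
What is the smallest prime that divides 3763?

53

3763 is odd.
Digit sum 19, not divisible by 3.
Ends in 3: not divisible by 5.
7: 3763 = 7·537 + 4
11: 3763 = 11·342 + 1
13: 3763 = 13·289 + 6
17: 3763 = 17·221 + 6
19: 3763 = 19·198 + 1
23: 3763 = 23·163 + 14
29: 3763 = 29·129 + 22
31: 3763 = 31·121 + 12
37: 3763 = 37·101 + 26
41: 3763 = 41·91 + 32
43: 3763 = 43·87 + 22
47: 3763 = 47·80 + 3
53: 3763 = 53·71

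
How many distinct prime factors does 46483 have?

46483 = 23 · 2021
2021 = 43 · 47
46483 = 23 · 43 · 47, which has 3 distinct prime factors.

3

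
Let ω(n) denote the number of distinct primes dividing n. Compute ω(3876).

4

3876 = 2^2 · 969
969 = 3 · 323
323 = 17 · 19
3876 = 2^2 · 3 · 17 · 19, which has 4 distinct prime factors.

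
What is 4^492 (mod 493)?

4^1 ≡ 4 (mod 493)
4^2 ≡ 4^2 = 16 ≡ 16 (mod 493)
4^4 ≡ 16^2 = 256 ≡ 256 (mod 493)
4^8 ≡ 256^2 = 65536 ≡ 460 (mod 493)
4^16 ≡ 460^2 = 211600 ≡ 103 (mod 493)
4^32 ≡ 103^2 = 10609 ≡ 256 (mod 493)
4^64 ≡ 256^2 = 65536 ≡ 460 (mod 493)
4^128 ≡ 460^2 = 211600 ≡ 103 (mod 493)
4^256 ≡ 103^2 = 10609 ≡ 256 (mod 493)
492 = 256 + 128 + 64 + 32 + 8 + 4 in binary powers of 2.
So 4^492 ≡ 256 · 103 · 460 · 256 · 460 · 256 ≡ 103 (mod 493).
Since 103 ≠ 1, base 4 is a Fermat witness: 493 is composite.

103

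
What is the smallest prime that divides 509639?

509639 is odd.
Digit sum 32, not divisible by 3.
Ends in 9: not divisible by 5.
7: 509639 = 7·72805 + 4
11: 509639 = 11·46330 + 9
13: 509639 = 13·39203

13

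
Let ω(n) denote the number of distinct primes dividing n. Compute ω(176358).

176358 = 2 · 88179
88179 = 3 · 29393
29393 = 7 · 4199
4199 = 13 · 323
323 = 17 · 19
176358 = 2 · 3 · 7 · 13 · 17 · 19, which has 6 distinct prime factors.

6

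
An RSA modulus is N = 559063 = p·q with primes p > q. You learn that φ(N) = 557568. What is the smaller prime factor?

φ(n) = (p−1)(q−1) = n − (p+q) + 1, so p + q = 559063 − 557568 + 1 = 1496.
p and q are the roots of t² − 1496t + 559063 = 0.
Discriminant: 1496² − 4·559063 = 2238016 − 2236252 = 1764; √1764 = 42.
q = (1496 − 42)/2 = 727, p = (1496 + 42)/2 = 769.
Check: 727 · 769 = 559063.

727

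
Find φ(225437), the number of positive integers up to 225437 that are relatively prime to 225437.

208384

Factor: 225437 = 17 · 89 · 149.
φ(225437) = (17−1) · (89−1) · (149−1) = 16 · 88 · 148 = 208384.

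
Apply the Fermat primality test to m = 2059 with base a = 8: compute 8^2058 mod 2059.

1971

8^1 ≡ 8 (mod 2059)
8^2 ≡ 8^2 = 64 ≡ 64 (mod 2059)
8^4 ≡ 64^2 = 4096 ≡ 2037 (mod 2059)
8^8 ≡ 2037^2 = 4149369 ≡ 484 (mod 2059)
8^16 ≡ 484^2 = 234256 ≡ 1589 (mod 2059)
8^32 ≡ 1589^2 = 2524921 ≡ 587 (mod 2059)
8^64 ≡ 587^2 = 344569 ≡ 716 (mod 2059)
8^128 ≡ 716^2 = 512656 ≡ 2024 (mod 2059)
8^256 ≡ 2024^2 = 4096576 ≡ 1225 (mod 2059)
8^512 ≡ 1225^2 = 1500625 ≡ 1673 (mod 2059)
8^1024 ≡ 1673^2 = 2798929 ≡ 748 (mod 2059)
8^2048 ≡ 748^2 = 559504 ≡ 1515 (mod 2059)
2058 = 2048 + 8 + 2 in binary powers of 2.
So 8^2058 ≡ 1515 · 484 · 64 ≡ 1971 (mod 2059).
Since 1971 ≠ 1, base 8 is a Fermat witness: 2059 is composite.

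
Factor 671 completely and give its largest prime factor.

61

671 = 11 · 61
61 is prime.
So 671 = 11 · 61; the largest prime factor is 61.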